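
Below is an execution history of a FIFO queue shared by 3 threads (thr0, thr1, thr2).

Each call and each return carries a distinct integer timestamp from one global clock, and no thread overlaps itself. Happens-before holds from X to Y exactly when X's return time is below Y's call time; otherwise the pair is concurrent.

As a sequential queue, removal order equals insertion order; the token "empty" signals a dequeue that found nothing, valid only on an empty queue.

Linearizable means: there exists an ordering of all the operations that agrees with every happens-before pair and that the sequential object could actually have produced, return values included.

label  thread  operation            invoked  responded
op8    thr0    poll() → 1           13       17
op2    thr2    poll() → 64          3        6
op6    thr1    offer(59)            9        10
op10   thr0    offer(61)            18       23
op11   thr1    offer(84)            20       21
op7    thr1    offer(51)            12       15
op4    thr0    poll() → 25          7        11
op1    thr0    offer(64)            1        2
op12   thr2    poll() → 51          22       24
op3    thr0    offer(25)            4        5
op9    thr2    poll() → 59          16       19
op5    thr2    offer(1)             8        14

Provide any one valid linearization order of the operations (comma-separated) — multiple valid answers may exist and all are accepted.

op1, op2, op3, op4, op5, op6, op7, op8, op9, op10, op11, op12

step 1: op1 offer(64) — queue <64>
step 2: op2 poll() → 64 — queue <>
step 3: op3 offer(25) — queue <25>
step 4: op4 poll() → 25 — queue <>
step 5: op5 offer(1) — queue <1>
step 6: op6 offer(59) — queue <1,59>
step 7: op7 offer(51) — queue <1,59,51>
step 8: op8 poll() → 1 — queue <59,51>
step 9: op9 poll() → 59 — queue <51>
step 10: op10 offer(61) — queue <51,61>
step 11: op11 offer(84) — queue <51,61,84>
step 12: op12 poll() → 51 — queue <61,84>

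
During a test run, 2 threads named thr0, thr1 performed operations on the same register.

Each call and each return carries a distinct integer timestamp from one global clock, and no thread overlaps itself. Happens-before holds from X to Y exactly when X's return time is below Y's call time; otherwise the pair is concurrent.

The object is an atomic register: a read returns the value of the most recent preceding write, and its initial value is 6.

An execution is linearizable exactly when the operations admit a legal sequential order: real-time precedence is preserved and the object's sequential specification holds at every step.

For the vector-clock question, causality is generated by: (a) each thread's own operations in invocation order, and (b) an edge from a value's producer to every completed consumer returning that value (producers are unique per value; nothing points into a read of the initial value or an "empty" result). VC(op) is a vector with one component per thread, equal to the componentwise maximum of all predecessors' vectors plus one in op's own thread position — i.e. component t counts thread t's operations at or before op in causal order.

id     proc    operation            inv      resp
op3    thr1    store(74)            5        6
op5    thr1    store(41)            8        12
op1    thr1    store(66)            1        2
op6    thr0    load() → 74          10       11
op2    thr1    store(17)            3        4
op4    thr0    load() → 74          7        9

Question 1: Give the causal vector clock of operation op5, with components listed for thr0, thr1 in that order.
(0, 4)

op1 (invocation 1): nothing precedes it; thr1's component alone gives (0, 1)
invoked at 3, op2 merges VC(op1)=(0, 1) and bumps thr1's slot → (0, 2)
invoked at 5, op3 merges VC(op2)=(0, 2) and bumps thr1's slot → (0, 3)
invoked at 8, op5 merges VC(op3)=(0, 3) and bumps thr1's slot → (0, 4)
invoked at 7, op4 merges VC(op3)=(0, 3) and bumps thr0's slot → (1, 3)
invoked at 10, op6 merges VC(op3)=(0, 3), VC(op4)=(1, 3) and bumps thr0's slot → (2, 3)
target: VC(op5) = (0, 4)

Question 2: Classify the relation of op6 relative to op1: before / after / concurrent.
after

op6 spans [10,11], op1 spans [1,2]
resp(op1)=2 < inv(op6)=10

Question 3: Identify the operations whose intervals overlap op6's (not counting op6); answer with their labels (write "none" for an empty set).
op5

op6 spans [10,11]: anything still running between times 10 and 11 counts as concurrent
op1 [1,2]: before
op2 [3,4]: before
op3 [5,6]: before
op4 [7,9]: before
op5 [8,12]: concurrent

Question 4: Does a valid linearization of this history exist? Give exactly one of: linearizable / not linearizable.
linearizable

a witness: op1, op2, op3, op4, op6, op5
after step 1 (op1 store(66)): value 66
after step 2 (op2 store(17)): value 17
after step 3 (op3 store(74)): value 74
after step 4 (op4 load() → 74): value 74
after step 5 (op6 load() → 74): value 74
after step 6 (op5 store(41)): value 41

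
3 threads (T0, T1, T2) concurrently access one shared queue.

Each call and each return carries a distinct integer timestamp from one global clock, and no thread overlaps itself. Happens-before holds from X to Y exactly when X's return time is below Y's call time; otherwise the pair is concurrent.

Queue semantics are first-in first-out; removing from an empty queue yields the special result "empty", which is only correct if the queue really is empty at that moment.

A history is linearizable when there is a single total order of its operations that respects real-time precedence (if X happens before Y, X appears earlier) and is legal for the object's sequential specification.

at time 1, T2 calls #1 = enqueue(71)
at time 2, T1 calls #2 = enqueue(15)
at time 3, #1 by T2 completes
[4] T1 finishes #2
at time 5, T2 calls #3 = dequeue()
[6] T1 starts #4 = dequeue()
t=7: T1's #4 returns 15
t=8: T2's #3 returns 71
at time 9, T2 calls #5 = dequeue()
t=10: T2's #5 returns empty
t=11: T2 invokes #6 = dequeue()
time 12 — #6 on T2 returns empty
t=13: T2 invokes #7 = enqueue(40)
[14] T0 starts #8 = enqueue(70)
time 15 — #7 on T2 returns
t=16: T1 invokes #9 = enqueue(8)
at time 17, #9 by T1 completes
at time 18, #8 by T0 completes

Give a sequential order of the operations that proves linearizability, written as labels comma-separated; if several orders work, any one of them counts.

#1, #2, #3, #4, #5, #6, #7, #8, #9

after step 1 (#1 enqueue(71)): queue <71>
after step 2 (#2 enqueue(15)): queue <71,15>
after step 3 (#3 dequeue() → 71): queue <15>
after step 4 (#4 dequeue() → 15): queue <>
after step 5 (#5 dequeue() → empty): queue <>
after step 6 (#6 dequeue() → empty): queue <>
after step 7 (#7 enqueue(40)): queue <40>
after step 8 (#8 enqueue(70)): queue <40,70>
after step 9 (#9 enqueue(8)): queue <40,70,8>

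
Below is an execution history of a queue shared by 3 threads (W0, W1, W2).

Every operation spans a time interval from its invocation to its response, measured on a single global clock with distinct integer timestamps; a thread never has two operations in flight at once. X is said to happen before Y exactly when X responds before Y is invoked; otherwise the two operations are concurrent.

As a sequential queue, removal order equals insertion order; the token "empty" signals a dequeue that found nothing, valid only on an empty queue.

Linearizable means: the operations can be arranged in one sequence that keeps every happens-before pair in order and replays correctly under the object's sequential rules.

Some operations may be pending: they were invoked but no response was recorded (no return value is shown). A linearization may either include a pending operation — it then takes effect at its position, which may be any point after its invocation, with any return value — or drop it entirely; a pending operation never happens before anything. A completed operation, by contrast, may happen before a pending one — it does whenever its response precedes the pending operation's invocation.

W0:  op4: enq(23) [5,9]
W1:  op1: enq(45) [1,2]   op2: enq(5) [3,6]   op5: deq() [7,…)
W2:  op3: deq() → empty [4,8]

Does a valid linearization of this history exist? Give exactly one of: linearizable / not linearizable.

already the first 8 events (up to op3's response at time 8) admit no linearization; the first 7 still do
no legal order exists: 2 real-time-consistent candidates over 3 completed queue operations, all rejected
no escape via the 2 pending operations (op4, op5): every completion choice fails
for example op1, op2, op3 (pending dropped) fails at step 3: op3 deq() → empty is not legal there
for example op1, op3, op2 (pending dropped) fails at step 2: op3 deq() → empty is not legal there

not linearizable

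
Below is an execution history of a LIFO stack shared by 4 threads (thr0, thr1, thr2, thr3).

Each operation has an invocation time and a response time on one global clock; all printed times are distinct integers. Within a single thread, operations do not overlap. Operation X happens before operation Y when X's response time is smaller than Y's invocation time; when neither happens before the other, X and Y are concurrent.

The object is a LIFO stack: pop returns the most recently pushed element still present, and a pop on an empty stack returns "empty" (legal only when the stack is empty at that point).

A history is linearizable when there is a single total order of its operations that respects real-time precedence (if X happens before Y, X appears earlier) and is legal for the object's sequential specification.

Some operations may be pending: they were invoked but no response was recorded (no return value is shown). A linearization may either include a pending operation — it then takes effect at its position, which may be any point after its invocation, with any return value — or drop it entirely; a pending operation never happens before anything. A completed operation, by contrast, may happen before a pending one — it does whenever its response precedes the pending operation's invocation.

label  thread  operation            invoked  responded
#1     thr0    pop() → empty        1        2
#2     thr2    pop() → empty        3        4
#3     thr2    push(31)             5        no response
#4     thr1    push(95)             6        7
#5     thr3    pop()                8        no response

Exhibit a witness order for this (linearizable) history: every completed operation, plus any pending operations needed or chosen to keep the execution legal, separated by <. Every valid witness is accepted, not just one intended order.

1. #1 pop() → empty, leaving stack <>
2. #2 pop() → empty, leaving stack <>
3. #3 push(31) (pending, included), leaving stack <31>
4. #4 push(95), leaving stack <31,95>

#1 < #2 < #3 < #4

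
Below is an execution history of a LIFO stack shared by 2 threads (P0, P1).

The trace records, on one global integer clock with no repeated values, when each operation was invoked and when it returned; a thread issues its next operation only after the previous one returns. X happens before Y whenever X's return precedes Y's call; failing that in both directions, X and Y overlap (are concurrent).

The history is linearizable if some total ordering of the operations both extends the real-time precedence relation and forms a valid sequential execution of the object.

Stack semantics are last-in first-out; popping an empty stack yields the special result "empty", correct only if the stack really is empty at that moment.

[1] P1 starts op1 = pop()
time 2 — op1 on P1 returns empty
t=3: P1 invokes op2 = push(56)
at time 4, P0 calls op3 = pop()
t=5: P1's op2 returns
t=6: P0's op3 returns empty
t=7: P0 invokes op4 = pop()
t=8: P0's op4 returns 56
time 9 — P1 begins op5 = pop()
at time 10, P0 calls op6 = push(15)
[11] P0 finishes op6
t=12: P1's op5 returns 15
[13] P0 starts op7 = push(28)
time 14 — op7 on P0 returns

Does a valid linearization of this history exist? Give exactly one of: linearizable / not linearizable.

one valid linearization: op1, op3, op2, op4, op6, op5, op7
after step 1 (op1 pop() → empty): stack <>
after step 2 (op3 pop() → empty): stack <>
after step 3 (op2 push(56)): stack <56>
after step 4 (op4 pop() → 56): stack <>
after step 5 (op6 push(15)): stack <15>
after step 6 (op5 pop() → 15): stack <>
after step 7 (op7 push(28)): stack <28>

linearizable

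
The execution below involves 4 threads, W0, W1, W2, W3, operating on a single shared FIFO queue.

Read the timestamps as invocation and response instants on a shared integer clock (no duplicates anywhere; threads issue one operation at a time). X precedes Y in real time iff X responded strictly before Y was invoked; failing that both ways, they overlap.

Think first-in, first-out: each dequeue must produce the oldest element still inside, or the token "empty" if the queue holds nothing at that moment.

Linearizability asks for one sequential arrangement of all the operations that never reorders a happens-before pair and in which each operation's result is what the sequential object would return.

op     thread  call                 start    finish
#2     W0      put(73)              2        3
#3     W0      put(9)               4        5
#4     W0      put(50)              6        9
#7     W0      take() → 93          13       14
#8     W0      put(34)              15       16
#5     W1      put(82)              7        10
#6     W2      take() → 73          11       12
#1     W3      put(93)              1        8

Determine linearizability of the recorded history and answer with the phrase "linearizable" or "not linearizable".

linearizable

one valid linearization: #2, #1, #3, #4, #5, #6, #7, #8
step 1: #2 put(73) — queue <73>
step 2: #1 put(93) — queue <73,93>
step 3: #3 put(9) — queue <73,93,9>
step 4: #4 put(50) — queue <73,93,9,50>
step 5: #5 put(82) — queue <73,93,9,50,82>
step 6: #6 take() → 73 — queue <93,9,50,82>
step 7: #7 take() → 93 — queue <9,50,82>
step 8: #8 put(34) — queue <9,50,82,34>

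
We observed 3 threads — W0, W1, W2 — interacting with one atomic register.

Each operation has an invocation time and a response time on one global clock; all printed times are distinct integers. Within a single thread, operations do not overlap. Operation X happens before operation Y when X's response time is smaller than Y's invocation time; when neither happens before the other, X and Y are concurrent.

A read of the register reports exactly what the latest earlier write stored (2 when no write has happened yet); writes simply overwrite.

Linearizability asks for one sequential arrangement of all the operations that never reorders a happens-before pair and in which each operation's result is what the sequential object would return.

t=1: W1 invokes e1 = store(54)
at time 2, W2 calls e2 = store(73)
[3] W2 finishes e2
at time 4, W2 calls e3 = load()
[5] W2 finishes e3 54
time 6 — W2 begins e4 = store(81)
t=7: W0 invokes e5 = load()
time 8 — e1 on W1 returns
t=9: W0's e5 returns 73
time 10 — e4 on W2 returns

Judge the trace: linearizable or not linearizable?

not linearizable

events 1..8 are fine; event 9 — the response of e5 at time 9 — makes the prefix non-linearizable
4 completed operations, 4 real-time-consistent orders — every atomic register replay fails
no completion choice of the 1 pending operation (e4) rescues it — every subset was tried
take e1, e2, e3, e5 (pending dropped): step 3 already fails, because e3 load() → 54 cannot occur there
take e2, e1, e3, e5 (pending dropped): step 4 already fails, because e5 load() → 73 cannot occur there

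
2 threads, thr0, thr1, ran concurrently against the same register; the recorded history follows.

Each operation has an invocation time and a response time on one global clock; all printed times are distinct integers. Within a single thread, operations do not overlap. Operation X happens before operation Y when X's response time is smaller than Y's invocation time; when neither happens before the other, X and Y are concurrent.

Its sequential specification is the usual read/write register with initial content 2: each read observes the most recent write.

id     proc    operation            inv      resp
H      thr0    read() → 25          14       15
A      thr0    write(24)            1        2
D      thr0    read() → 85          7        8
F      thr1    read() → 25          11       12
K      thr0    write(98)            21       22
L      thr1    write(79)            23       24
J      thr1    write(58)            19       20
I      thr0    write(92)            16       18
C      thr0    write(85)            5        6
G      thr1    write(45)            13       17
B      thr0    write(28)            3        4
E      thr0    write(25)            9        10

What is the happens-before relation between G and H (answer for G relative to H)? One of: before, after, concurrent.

G spans [13,17], H spans [14,15]
the intervals overlap in both directions

concurrent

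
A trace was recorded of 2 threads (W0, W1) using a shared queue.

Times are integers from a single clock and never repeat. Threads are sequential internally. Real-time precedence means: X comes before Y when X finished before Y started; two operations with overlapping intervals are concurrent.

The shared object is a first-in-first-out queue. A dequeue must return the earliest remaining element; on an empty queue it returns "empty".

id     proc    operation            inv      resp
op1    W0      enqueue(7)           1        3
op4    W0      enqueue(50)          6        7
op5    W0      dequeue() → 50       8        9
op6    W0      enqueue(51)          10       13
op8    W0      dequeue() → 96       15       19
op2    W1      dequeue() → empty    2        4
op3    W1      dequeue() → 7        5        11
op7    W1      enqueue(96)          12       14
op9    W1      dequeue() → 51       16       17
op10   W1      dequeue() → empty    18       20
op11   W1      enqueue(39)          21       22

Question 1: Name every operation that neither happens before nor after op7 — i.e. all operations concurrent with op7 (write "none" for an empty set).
op6

op7 runs from 12 to 14; window-overlapping ops are concurrent
op1 [1,3]: before
op2 [2,4]: before
op3 [5,11]: before
op4 [6,7]: before
op5 [8,9]: before
op6 [10,13]: concurrent
op8 [15,19]: after
op9 [16,17]: after
op10 [18,20]: after
op11 [21,22]: after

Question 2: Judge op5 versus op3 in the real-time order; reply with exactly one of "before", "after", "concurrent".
concurrent

op5 spans [8,9], op3 spans [5,11]
the intervals overlap in both directions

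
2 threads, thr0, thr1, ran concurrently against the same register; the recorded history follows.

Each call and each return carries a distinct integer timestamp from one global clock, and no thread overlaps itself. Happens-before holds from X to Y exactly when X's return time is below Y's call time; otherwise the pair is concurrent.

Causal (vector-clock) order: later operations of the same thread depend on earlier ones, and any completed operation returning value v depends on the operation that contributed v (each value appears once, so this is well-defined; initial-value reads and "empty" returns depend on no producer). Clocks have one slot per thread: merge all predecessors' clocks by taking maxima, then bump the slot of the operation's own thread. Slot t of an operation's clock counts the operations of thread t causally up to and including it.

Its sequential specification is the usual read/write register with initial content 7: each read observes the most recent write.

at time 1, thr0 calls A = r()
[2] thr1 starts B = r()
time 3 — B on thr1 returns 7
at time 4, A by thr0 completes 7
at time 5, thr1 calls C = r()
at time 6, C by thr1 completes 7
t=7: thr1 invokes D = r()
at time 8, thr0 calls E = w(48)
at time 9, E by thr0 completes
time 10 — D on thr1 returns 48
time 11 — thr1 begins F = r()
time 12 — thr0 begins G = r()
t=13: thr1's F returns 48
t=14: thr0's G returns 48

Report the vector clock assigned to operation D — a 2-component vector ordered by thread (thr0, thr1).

root op B, invoked 2: fresh clock plus thr1's own tick → (0, 1)
root op A, invoked 1: fresh clock plus thr0's own tick → (1, 0)
C (invocation 5): componentwise max over VC(B)=(0, 1), +1 at thr1, giving (0, 2)
E (invocation 8): componentwise max over VC(A)=(1, 0), +1 at thr0, giving (2, 0)
G (invocation 12): componentwise max over VC(E)=(2, 0), +1 at thr0, giving (3, 0)
D (invocation 7): componentwise max over VC(C)=(0, 2), VC(E)=(2, 0), +1 at thr1, giving (2, 3)
F (invocation 11): componentwise max over VC(D)=(2, 3), VC(E)=(2, 0), +1 at thr1, giving (2, 4)
target: VC(D) = (2, 3)

(2, 3)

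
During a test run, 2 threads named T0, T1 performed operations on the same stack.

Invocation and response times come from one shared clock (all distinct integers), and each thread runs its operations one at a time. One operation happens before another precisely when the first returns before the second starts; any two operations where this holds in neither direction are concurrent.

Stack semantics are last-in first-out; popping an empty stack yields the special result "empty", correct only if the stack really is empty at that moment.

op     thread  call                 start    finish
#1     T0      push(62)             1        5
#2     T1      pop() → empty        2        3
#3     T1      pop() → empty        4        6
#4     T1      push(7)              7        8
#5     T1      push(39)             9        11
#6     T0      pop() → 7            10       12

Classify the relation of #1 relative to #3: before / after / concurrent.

#1 spans [1,5], #3 spans [4,6]
the intervals overlap in both directions

concurrent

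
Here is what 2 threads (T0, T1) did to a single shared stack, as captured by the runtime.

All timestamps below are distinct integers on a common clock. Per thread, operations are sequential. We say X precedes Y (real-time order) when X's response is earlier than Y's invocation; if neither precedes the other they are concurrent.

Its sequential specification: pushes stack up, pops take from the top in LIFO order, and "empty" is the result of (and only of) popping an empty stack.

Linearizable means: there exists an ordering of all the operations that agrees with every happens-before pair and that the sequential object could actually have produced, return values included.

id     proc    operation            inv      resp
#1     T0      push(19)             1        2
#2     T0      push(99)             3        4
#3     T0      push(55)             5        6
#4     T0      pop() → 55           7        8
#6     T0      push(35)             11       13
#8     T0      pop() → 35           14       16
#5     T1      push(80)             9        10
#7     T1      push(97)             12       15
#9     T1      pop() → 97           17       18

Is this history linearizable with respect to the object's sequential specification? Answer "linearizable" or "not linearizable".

linearizable

one valid linearization: #1, #2, #3, #4, #5, #6, #8, #7, #9
step 1: #1 push(19) — stack <19>
step 2: #2 push(99) — stack <19,99>
step 3: #3 push(55) — stack <19,99,55>
step 4: #4 pop() → 55 — stack <19,99>
step 5: #5 push(80) — stack <19,99,80>
step 6: #6 push(35) — stack <19,99,80,35>
step 7: #8 pop() → 35 — stack <19,99,80>
step 8: #7 push(97) — stack <19,99,80,97>
step 9: #9 pop() → 97 — stack <19,99,80>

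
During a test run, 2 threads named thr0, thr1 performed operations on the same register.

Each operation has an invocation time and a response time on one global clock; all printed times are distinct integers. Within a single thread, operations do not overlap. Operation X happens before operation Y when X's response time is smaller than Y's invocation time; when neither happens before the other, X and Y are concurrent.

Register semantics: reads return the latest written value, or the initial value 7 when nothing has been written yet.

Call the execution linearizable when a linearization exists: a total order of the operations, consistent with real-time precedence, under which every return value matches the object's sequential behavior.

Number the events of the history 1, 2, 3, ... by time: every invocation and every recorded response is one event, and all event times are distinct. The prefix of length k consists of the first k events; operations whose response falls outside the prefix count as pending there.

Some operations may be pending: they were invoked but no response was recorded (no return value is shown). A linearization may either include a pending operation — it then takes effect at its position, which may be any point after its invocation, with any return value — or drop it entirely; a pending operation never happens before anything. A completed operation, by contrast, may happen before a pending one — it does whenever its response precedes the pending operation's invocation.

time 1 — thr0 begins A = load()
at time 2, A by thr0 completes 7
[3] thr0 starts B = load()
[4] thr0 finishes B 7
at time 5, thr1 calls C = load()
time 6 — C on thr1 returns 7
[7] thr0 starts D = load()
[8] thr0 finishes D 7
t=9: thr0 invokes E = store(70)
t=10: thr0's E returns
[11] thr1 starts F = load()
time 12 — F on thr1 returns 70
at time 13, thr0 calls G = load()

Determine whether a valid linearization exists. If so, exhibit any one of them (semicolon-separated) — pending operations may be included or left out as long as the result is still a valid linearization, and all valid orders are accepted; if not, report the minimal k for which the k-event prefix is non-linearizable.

linearizable — witness: A; B; C; D; E; F

step 1: A load() → 7 — value 7
step 2: B load() → 7 — value 7
step 3: C load() → 7 — value 7
step 4: D load() → 7 — value 7
step 5: E store(70) — value 70
step 6: F load() → 70 — value 70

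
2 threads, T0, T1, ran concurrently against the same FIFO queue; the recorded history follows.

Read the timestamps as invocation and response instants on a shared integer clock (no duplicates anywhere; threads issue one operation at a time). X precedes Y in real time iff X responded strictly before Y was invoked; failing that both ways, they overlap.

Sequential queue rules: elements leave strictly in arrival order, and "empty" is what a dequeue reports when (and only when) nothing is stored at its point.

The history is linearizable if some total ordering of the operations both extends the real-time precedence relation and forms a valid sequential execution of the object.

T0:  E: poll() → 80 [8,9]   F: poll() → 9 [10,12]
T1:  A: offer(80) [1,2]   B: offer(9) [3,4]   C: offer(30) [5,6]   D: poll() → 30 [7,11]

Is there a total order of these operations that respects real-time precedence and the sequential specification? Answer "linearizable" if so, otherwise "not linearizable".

a witness: A, B, C, E, F, D
after step 1 (A offer(80)): queue <80>
after step 2 (B offer(9)): queue <80,9>
after step 3 (C offer(30)): queue <80,9,30>
after step 4 (E poll() → 80): queue <9,30>
after step 5 (F poll() → 9): queue <30>
after step 6 (D poll() → 30): queue <>

linearizable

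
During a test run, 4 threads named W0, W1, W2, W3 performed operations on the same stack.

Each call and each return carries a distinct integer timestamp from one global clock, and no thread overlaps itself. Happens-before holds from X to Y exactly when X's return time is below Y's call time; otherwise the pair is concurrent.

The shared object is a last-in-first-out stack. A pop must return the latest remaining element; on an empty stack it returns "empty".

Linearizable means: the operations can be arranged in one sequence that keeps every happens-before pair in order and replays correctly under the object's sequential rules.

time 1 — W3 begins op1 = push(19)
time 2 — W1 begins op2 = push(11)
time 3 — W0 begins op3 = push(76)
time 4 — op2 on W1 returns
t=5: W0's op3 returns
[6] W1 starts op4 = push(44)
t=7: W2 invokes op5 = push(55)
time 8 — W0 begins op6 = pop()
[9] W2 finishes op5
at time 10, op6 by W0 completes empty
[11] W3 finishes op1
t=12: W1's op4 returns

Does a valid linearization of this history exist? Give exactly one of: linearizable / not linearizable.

events 1..9 are fine; event 10 — the response of op6 at time 10 — makes the prefix non-linearizable
real-time-consistent orders of the 4 completed operations: 4 — all fail the stack replay
every completion of the 2 pending operations (op1, op4) was checked; none linearizes
e.g. op2, op3, op5, op6 (pending dropped): illegal at step 4, since op6 pop() → empty cannot apply there
e.g. op2, op3, op6, op5 (pending dropped): illegal at step 3, since op6 pop() → empty cannot apply there

not linearizable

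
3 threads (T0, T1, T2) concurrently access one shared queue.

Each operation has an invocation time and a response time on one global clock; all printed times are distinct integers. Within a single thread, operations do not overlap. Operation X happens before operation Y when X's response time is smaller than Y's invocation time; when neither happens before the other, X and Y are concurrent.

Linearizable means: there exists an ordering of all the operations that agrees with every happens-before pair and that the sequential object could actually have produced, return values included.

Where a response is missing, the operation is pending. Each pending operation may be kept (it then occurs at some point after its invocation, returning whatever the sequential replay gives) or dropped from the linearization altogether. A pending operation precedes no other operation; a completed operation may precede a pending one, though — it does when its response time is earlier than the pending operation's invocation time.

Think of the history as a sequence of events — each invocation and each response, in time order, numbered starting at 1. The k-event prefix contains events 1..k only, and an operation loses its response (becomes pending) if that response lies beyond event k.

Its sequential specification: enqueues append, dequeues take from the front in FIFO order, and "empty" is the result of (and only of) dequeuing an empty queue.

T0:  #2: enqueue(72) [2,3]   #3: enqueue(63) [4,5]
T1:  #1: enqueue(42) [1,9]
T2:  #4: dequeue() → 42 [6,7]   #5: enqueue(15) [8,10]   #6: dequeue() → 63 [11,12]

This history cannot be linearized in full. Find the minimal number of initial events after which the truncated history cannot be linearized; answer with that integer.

12

events 1..11 are still linearizable — one witness is #1, #2, #3, #4, #5:
1. #1 enqueue(42), leaving queue <42>
2. #2 enqueue(72), leaving queue <42,72>
3. #3 enqueue(63), leaving queue <42,72,63>
4. #4 dequeue() → 42, leaving queue <72,63>
5. #5 enqueue(15), leaving queue <72,63,15>
event 12 — #6's response, time 12 — after it, nothing linearizes
sample order #1, #2, #3, #4, #5, #6 stalls at step 6 — #6 dequeue() → 63 has no legal effect
sample order #2, #1, #3, #4, #5, #6 stalls at step 4 — #4 dequeue() → 42 has no legal effect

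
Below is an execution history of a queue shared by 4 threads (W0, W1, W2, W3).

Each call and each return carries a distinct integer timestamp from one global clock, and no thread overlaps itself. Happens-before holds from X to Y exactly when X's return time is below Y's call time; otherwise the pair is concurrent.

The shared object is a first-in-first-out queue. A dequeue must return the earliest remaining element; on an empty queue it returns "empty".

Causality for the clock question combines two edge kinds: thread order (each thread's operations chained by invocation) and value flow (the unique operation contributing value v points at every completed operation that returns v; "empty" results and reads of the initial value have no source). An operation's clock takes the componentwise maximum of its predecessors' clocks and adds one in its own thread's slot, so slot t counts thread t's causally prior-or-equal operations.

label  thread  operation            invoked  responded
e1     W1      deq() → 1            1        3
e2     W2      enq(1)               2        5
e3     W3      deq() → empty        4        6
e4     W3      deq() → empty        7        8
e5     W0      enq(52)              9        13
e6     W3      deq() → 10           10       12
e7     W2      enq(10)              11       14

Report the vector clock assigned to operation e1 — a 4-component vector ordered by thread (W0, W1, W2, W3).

(0, 1, 1, 0)

VC(e3, invoked at 4): no causal predecessors; +1 on W3 → (0, 0, 0, 1)
VC(e2, invoked at 2): no causal predecessors; +1 on W2 → (0, 0, 1, 0)
VC(e5, invoked at 9): no causal predecessors; +1 on W0 → (1, 0, 0, 0)
VC(e4, invoked at 7): max of VC(e3)=(0, 0, 0, 1), then +1 on thread W3 → (0, 0, 0, 2)
VC(e7, invoked at 11): max of VC(e2)=(0, 0, 1, 0), then +1 on thread W2 → (0, 0, 2, 0)
VC(e1, invoked at 1): max of VC(e2)=(0, 0, 1, 0), then +1 on thread W1 → (0, 1, 1, 0)
VC(e6, invoked at 10): max of VC(e4)=(0, 0, 0, 2), VC(e7)=(0, 0, 2, 0), then +1 on thread W3 → (0, 0, 2, 3)
target: VC(e1) = (0, 1, 1, 0)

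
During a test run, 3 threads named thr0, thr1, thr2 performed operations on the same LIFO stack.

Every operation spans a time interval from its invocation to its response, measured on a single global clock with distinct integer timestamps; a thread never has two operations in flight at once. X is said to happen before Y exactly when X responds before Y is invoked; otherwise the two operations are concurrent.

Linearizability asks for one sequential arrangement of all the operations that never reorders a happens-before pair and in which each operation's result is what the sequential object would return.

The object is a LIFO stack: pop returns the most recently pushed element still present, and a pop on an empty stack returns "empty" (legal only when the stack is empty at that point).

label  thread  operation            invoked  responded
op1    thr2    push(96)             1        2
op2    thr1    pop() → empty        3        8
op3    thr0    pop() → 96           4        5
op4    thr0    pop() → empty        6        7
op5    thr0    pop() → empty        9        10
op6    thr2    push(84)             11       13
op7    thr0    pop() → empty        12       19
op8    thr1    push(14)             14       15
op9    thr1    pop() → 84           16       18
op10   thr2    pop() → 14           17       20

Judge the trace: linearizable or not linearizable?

linearizable

one valid linearization: op1, op3, op2, op4, op5, op6, op8, op10, op9, op7
step 1: op1 push(96) — stack <96>
step 2: op3 pop() → 96 — stack <>
step 3: op2 pop() → empty — stack <>
step 4: op4 pop() → empty — stack <>
step 5: op5 pop() → empty — stack <>
step 6: op6 push(84) — stack <84>
step 7: op8 push(14) — stack <84,14>
step 8: op10 pop() → 14 — stack <84>
step 9: op9 pop() → 84 — stack <>
step 10: op7 pop() → empty — stack <>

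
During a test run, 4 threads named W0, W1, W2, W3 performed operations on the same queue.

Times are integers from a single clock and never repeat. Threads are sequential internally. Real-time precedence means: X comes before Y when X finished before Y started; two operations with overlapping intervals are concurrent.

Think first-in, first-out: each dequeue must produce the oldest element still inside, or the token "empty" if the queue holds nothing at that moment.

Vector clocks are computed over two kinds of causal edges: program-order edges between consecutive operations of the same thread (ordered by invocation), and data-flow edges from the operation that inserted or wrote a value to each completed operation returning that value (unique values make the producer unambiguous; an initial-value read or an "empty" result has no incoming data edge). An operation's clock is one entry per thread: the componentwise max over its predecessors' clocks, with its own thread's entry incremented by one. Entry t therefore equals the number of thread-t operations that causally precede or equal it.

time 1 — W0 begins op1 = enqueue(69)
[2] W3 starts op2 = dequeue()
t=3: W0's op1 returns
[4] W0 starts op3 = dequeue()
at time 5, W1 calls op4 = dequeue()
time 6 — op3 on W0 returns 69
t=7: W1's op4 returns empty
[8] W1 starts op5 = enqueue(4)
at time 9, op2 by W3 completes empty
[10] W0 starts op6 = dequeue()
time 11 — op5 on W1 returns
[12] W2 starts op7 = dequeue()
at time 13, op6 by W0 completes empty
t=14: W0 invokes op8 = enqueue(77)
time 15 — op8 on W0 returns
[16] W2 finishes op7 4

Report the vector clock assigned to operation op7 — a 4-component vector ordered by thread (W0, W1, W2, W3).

invoked at 2, op2 has no predecessors; its own W3 bump gives (0, 0, 0, 1)
invoked at 5, op4 has no predecessors; its own W1 bump gives (0, 1, 0, 0)
invoked at 1, op1 has no predecessors; its own W0 bump gives (1, 0, 0, 0)
op5 (invocation 8): componentwise max over VC(op4)=(0, 1, 0, 0), +1 at W1, giving (0, 2, 0, 0)
op3 (invocation 4): componentwise max over VC(op1)=(1, 0, 0, 0), +1 at W0, giving (2, 0, 0, 0)
op7 (invocation 12): componentwise max over VC(op5)=(0, 2, 0, 0), +1 at W2, giving (0, 2, 1, 0)
op6 (invocation 10): componentwise max over VC(op3)=(2, 0, 0, 0), +1 at W0, giving (3, 0, 0, 0)
op8 (invocation 14): componentwise max over VC(op6)=(3, 0, 0, 0), +1 at W0, giving (4, 0, 0, 0)
target: VC(op7) = (0, 2, 1, 0)

(0, 2, 1, 0)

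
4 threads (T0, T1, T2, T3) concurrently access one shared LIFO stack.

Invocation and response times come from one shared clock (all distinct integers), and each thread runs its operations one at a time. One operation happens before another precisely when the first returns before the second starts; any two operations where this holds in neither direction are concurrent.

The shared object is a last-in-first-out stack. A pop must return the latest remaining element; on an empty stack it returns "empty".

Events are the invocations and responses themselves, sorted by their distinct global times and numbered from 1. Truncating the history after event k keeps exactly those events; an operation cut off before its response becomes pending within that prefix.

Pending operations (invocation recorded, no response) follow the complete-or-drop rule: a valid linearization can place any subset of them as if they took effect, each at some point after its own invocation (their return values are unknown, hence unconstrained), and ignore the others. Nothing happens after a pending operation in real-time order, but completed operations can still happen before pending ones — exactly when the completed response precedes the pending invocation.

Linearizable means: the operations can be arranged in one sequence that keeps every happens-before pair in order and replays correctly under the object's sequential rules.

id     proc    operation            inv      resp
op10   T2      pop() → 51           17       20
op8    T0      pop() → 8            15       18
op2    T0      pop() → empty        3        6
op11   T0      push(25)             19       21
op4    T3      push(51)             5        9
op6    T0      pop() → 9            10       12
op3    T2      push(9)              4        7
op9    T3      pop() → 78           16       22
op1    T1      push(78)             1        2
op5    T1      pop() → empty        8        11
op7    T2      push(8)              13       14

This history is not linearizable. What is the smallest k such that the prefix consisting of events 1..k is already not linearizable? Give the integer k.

6

events 1..5 are still linearizable — one witness is op1:
step 1: op1 push(78) — stack <78>
adding event 6 (op2 responds at 6) leaves no legal real-time order
no completion choice of the 2 pending operations (op3, op4) rescues it — every subset was tried
e.g. op1, op2 (pending dropped): illegal at step 2, since op2 pop() → empty cannot apply there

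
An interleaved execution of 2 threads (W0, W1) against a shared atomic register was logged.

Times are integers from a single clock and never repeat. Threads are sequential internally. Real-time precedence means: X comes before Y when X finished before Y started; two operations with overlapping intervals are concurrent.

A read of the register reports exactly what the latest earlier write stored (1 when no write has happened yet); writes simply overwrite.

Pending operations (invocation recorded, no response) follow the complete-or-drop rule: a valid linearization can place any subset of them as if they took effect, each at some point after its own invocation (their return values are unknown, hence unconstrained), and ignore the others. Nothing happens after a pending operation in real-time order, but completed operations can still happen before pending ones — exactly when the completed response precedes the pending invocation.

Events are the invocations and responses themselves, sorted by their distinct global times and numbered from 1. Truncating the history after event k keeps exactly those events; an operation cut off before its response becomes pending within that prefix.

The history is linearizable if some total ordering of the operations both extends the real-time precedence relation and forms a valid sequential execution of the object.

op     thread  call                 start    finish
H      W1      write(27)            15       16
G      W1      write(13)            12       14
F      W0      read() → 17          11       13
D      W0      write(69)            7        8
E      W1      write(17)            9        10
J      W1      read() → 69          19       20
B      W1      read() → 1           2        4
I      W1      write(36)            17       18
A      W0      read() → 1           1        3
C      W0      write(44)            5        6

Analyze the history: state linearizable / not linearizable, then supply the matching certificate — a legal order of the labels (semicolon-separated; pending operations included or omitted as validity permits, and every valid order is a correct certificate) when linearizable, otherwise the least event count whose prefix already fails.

already the first 20 events (up to J's response at time 20) admit no linearization; the first 19 still do
every one of the 4 real-time-consistent orders over 10 completed atomic register ops fails the sequential spec
for example A, B, C, D, E, F, G, H, I, J fails at step 10: J read() → 69 is not legal there
for example A, B, C, D, E, G, F, H, I, J fails at step 7: F read() → 17 is not legal there

not linearizable — minimal violating prefix: 20 events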